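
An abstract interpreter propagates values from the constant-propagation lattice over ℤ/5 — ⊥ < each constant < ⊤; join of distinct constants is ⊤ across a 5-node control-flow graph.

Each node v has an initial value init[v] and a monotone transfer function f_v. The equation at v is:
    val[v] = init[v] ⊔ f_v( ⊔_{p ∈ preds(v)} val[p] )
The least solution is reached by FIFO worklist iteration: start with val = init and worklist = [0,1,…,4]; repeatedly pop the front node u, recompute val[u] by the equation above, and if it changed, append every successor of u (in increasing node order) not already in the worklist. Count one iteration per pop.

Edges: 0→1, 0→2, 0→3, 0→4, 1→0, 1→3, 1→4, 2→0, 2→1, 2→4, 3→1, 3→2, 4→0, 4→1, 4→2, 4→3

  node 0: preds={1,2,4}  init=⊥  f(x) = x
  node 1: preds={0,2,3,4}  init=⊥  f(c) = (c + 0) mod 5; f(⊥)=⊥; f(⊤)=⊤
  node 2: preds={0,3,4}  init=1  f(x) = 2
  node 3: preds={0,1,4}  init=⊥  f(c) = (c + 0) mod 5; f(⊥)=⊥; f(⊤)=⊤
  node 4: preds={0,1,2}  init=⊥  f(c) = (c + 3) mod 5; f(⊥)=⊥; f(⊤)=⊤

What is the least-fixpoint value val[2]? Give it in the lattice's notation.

Iteration log — 13 steps:
  step 1. node 0  ⊔preds=1  new=1  old=⊥  +wl: 
  step 2. node 1  ⊔preds=1  new=1  old=⊥  +wl: 0
  step 3. node 2  ⊔preds=1  new=⊤  old=1  +wl: 1
  step 4. node 3  ⊔preds=1  new=1  old=⊥  +wl: 2
  step 5. node 4  ⊔preds=⊤  new=⊤  old=⊥  +wl: 3
  step 6. node 0  ⊔preds=⊤  new=⊤  old=1  +wl: 4
  step 7. node 1  ⊔preds=⊤  new=⊤  old=1  +wl: 0
  step 8. node 2  ⊔preds=⊤  new=⊤  stable
  step 9. node 3  ⊔preds=⊤  new=⊤  old=1  +wl: 1,2
  step 10. node 4  ⊔preds=⊤  new=⊤  stable
  step 11. node 0  ⊔preds=⊤  new=⊤  stable
  step 12. node 1  ⊔preds=⊤  new=⊤  stable
  step 13. node 2  ⊔preds=⊤  new=⊤  stable

Least fixpoint reached:
  node 0: ⊤
  node 1: ⊤
  node 2: ⊤
  node 3: ⊤
  node 4: ⊤

⊤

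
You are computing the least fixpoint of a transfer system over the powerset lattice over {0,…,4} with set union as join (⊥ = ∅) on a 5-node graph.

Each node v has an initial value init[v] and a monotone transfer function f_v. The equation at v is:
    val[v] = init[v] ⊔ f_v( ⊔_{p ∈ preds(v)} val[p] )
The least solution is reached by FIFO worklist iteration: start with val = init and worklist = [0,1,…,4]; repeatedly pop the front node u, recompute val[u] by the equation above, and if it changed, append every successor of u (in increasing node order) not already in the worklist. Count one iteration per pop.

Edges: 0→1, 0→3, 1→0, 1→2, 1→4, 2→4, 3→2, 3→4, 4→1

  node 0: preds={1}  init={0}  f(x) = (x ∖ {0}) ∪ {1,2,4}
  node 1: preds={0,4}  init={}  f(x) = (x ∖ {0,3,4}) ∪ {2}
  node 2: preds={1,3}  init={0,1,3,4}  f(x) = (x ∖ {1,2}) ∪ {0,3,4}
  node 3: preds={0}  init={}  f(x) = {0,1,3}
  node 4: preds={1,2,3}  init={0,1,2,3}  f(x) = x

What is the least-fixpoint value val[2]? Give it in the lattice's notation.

Iteration log — 8 steps:
  step 1. node 0  ⊔preds={}  new={0,1,2,4}  old={0}  +wl: 
  step 2. node 1  ⊔preds={0,1,2,3,4}  new={1,2}  old={}  +wl: 0
  step 3. node 2  ⊔preds={1,2}  new={0,1,3,4}  stable
  step 4. node 3  ⊔preds={0,1,2,4}  new={0,1,3}  old={}  +wl: 2
  step 5. node 4  ⊔preds={0,1,2,3,4}  new={0,1,2,3,4}  old={0,1,2,3}  +wl: 1
  step 6. node 0  ⊔preds={1,2}  new={0,1,2,4}  stable
  step 7. node 2  ⊔preds={0,1,2,3}  new={0,1,3,4}  stable
  step 8. node 1  ⊔preds={0,1,2,3,4}  new={1,2}  stable

Least fixpoint reached:
  node 0: {0,1,2,4}
  node 1: {1,2}
  node 2: {0,1,3,4}
  node 3: {0,1,3}
  node 4: {0,1,2,3,4}

{0,1,3,4}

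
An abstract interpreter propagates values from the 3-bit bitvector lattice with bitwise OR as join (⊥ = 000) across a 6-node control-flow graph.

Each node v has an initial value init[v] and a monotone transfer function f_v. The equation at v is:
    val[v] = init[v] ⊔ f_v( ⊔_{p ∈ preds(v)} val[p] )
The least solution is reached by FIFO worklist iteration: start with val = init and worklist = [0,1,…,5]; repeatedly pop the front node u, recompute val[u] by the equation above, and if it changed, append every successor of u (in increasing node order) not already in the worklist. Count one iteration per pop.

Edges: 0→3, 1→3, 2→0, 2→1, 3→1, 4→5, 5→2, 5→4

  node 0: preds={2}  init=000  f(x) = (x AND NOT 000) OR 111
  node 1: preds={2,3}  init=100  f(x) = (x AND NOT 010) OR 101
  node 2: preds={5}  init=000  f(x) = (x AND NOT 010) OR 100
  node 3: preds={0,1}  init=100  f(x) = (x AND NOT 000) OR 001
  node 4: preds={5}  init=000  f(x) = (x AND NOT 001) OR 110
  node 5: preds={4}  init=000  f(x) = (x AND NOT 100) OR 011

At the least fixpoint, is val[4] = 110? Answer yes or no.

Worklist (12 pops):
  #1 pop 0: in=000 → 111 (was 000); enqueue []
  #2 pop 1: in=100 → 101 (was 100); enqueue []
  #3 pop 2: in=000 → 100 (was 000); enqueue [0,1]
  #4 pop 3: in=111 → 111 (was 100); enqueue []
  #5 pop 4: in=000 → 110 (was 000); enqueue []
  #6 pop 5: in=110 → 011 (was 000); enqueue [2,4]
  #7 pop 0: in=100 → 111 (no change)
  #8 pop 1: in=111 → 101 (no change)
  #9 pop 2: in=011 → 101 (was 100); enqueue [0,1]
  #10 pop 4: in=011 → 110 (no change)
  #11 pop 0: in=101 → 111 (no change)
  #12 pop 1: in=111 → 101 (no change)

Fixpoint:
  val[0] = 111
  val[1] = 101
  val[2] = 101
  val[3] = 111
  val[4] = 110
  val[5] = 011

yes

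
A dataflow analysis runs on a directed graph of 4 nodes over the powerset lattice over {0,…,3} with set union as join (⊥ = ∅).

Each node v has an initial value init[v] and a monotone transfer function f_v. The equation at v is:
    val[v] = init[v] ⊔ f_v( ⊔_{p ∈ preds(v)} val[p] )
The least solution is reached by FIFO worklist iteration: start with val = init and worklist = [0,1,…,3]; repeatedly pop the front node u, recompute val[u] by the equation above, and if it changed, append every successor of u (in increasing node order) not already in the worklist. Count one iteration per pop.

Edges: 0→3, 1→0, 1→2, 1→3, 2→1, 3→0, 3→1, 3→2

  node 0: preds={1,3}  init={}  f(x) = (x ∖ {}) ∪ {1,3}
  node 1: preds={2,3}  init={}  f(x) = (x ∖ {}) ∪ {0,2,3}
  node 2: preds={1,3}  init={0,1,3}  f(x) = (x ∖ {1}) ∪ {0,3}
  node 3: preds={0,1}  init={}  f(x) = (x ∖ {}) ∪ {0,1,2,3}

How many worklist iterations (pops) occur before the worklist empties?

Trace (8 dequeues):
  [1] u=0 | in {} | out {1,3} | prev {} | push {}
  [2] u=1 | in {0,1,3} | out {0,1,2,3} | prev {} | push {0}
  [3] u=2 | in {0,1,2,3} | out {0,1,2,3} | prev {0,1,3} | push {1}
  [4] u=3 | in {0,1,2,3} | out {0,1,2,3} | prev {} | push {2}
  [5] u=0 | in {0,1,2,3} | out {0,1,2,3} | prev {1,3} | push {3}
  [6] u=1 | in {0,1,2,3} | out {0,1,2,3} | ==
  [7] u=2 | in {0,1,2,3} | out {0,1,2,3} | ==
  [8] u=3 | in {0,1,2,3} | out {0,1,2,3} | ==

Converged values:
  [0] {0,1,2,3}
  [1] {0,1,2,3}
  [2] {0,1,2,3}
  [3] {0,1,2,3}

8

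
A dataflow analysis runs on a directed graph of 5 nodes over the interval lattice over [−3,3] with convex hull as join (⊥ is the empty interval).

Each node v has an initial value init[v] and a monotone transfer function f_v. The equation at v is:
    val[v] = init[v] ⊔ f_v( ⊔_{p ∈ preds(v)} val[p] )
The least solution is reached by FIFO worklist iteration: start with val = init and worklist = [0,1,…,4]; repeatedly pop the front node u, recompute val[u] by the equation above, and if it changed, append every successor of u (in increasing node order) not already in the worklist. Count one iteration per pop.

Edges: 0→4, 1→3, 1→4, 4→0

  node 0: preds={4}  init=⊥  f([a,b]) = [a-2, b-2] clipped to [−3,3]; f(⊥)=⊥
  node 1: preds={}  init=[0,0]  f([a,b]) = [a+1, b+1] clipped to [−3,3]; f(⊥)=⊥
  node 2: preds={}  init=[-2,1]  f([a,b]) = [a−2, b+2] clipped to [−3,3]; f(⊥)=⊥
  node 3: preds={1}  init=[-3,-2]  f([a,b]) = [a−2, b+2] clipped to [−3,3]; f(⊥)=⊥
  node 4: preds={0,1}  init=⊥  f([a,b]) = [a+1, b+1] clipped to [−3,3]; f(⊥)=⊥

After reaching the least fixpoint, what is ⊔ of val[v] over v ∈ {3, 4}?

[-3,2]

Trace (12 dequeues):
  [1] u=0 | in ⊥ | out ⊥ | ==
  [2] u=1 | in ⊥ | out [0,0] | ==
  [3] u=2 | in ⊥ | out [-2,1] | ==
  [4] u=3 | in [0,0] | out [-3,2] | prev [-3,-2] | push {}
  [5] u=4 | in [0,0] | out [1,1] | prev ⊥ | push {0}
  [6] u=0 | in [1,1] | out [-1,-1] | prev ⊥ | push {4}
  [7] u=4 | in [-1,0] | out [0,1] | prev [1,1] | push {0}
  [8] u=0 | in [0,1] | out [-2,-1] | prev [-1,-1] | push {4}
  [9] u=4 | in [-2,0] | out [-1,1] | prev [0,1] | push {0}
  [10] u=0 | in [-1,1] | out [-3,-1] | prev [-2,-1] | push {4}
  [11] u=4 | in [-3,0] | out [-2,1] | prev [-1,1] | push {0}
  [12] u=0 | in [-2,1] | out [-3,-1] | ==

Converged values:
  [0] [-3,-1]
  [1] [0,0]
  [2] [-2,1]
  [3] [-3,2]
  [4] [-2,1]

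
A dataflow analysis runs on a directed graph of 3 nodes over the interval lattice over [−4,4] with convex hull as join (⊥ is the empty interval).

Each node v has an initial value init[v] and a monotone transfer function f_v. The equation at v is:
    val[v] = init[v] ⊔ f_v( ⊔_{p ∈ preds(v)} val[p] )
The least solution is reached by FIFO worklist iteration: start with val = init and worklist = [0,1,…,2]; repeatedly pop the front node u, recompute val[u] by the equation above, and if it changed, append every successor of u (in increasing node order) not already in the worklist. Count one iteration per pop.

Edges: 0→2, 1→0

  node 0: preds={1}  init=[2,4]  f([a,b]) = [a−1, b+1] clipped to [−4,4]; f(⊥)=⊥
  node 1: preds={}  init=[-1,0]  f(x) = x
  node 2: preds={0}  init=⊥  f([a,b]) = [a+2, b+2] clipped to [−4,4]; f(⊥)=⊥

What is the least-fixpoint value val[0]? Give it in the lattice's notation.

Trace (3 dequeues):
  [1] u=0 | in [-1,0] | out [-2,4] | prev [2,4] | push {}
  [2] u=1 | in ⊥ | out [-1,0] | ==
  [3] u=2 | in [-2,4] | out [0,4] | prev ⊥ | push {}

Converged values:
  [0] [-2,4]
  [1] [-1,0]
  [2] [0,4]

[-2,4]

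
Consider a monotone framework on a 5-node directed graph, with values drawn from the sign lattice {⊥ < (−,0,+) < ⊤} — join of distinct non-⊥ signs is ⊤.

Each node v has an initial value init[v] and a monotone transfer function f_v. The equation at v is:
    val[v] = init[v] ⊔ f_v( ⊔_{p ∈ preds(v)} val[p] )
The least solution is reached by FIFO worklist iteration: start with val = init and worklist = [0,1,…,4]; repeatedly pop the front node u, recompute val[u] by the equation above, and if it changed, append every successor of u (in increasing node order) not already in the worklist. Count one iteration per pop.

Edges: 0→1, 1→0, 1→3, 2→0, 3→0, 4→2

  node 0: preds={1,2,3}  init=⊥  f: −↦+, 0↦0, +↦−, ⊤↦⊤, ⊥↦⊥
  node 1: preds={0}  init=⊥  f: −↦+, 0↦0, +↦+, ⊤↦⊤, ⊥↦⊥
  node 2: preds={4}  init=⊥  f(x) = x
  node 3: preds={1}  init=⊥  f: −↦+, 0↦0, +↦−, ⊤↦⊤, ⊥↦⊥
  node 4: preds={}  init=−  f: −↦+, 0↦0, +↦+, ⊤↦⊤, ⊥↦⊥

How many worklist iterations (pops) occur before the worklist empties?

Trace (13 dequeues):
  [1] u=0 | in ⊥ | out ⊥ | ==
  [2] u=1 | in ⊥ | out ⊥ | ==
  [3] u=2 | in − | out − | prev ⊥ | push {0}
  [4] u=3 | in ⊥ | out ⊥ | ==
  [5] u=4 | in ⊥ | out − | ==
  [6] u=0 | in − | out + | prev ⊥ | push {1}
  [7] u=1 | in + | out + | prev ⊥ | push {0,3}
  [8] u=0 | in ⊤ | out ⊤ | prev + | push {1}
  [9] u=3 | in + | out − | prev ⊥ | push {0}
  [10] u=1 | in ⊤ | out ⊤ | prev + | push {3}
  [11] u=0 | in ⊤ | out ⊤ | ==
  [12] u=3 | in ⊤ | out ⊤ | prev − | push {0}
  [13] u=0 | in ⊤ | out ⊤ | ==

Converged values:
  [0] ⊤
  [1] ⊤
  [2] −
  [3] ⊤
  [4] −

13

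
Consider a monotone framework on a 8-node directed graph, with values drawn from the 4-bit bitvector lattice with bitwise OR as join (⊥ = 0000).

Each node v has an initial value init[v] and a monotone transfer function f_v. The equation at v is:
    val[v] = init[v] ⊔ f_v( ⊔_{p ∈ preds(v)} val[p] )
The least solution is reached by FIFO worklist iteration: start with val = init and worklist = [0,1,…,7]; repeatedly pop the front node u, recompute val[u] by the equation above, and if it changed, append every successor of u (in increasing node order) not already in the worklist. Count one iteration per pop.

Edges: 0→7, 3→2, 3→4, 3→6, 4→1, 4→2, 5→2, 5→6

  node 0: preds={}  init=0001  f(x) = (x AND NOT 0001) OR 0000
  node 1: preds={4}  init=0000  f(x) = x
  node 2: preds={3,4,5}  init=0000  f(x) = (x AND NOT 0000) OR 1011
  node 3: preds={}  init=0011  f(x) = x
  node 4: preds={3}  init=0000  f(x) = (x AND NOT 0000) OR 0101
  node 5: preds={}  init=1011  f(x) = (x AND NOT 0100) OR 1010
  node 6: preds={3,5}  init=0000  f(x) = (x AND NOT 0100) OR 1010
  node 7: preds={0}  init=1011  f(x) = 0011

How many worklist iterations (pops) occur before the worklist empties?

Iteration log — 10 steps:
  step 1. node 0  ⊔preds=0000  new=0001  stable
  step 2. node 1  ⊔preds=0000  new=0000  stable
  step 3. node 2  ⊔preds=1011  new=1011  old=0000  +wl: 
  step 4. node 3  ⊔preds=0000  new=0011  stable
  step 5. node 4  ⊔preds=0011  new=0111  old=0000  +wl: 1,2
  step 6. node 5  ⊔preds=0000  new=1011  stable
  step 7. node 6  ⊔preds=1011  new=1011  old=0000  +wl: 
  step 8. node 7  ⊔preds=0001  new=1011  stable
  step 9. node 1  ⊔preds=0111  new=0111  old=0000  +wl: 
  step 10. node 2  ⊔preds=1111  new=1111  old=1011  +wl: 

Least fixpoint reached:
  node 0: 0001
  node 1: 0111
  node 2: 1111
  node 3: 0011
  node 4: 0111
  node 5: 1011
  node 6: 1011
  node 7: 1011

10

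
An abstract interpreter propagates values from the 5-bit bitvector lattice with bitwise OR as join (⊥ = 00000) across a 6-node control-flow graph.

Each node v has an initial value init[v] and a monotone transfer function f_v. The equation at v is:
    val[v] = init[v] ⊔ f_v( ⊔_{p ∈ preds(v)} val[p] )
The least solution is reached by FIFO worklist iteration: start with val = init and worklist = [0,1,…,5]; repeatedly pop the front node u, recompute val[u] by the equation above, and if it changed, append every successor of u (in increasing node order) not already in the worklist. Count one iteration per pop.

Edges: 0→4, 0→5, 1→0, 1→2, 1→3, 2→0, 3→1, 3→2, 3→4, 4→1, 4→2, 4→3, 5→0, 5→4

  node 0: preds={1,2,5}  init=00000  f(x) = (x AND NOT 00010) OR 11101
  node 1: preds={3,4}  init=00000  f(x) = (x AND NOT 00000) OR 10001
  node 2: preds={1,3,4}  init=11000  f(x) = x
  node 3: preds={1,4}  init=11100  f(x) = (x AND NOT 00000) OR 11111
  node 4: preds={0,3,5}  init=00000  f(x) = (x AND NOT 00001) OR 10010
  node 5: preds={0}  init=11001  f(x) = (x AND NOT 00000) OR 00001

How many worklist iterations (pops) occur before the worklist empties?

12

Trace (12 dequeues):
  [1] u=0 | in 11001 | out 11101 | prev 00000 | push {}
  [2] u=1 | in 11100 | out 11101 | prev 00000 | push {0}
  [3] u=2 | in 11101 | out 11101 | prev 11000 | push {}
  [4] u=3 | in 11101 | out 11111 | prev 11100 | push {1,2}
  [5] u=4 | in 11111 | out 11110 | prev 00000 | push {3}
  [6] u=5 | in 11101 | out 11101 | prev 11001 | push {4}
  [7] u=0 | in 11101 | out 11101 | ==
  [8] u=1 | in 11111 | out 11111 | prev 11101 | push {0}
  [9] u=2 | in 11111 | out 11111 | prev 11101 | push {}
  [10] u=3 | in 11111 | out 11111 | ==
  [11] u=4 | in 11111 | out 11110 | ==
  [12] u=0 | in 11111 | out 11101 | ==

Converged values:
  [0] 11101
  [1] 11111
  [2] 11111
  [3] 11111
  [4] 11110
  [5] 11101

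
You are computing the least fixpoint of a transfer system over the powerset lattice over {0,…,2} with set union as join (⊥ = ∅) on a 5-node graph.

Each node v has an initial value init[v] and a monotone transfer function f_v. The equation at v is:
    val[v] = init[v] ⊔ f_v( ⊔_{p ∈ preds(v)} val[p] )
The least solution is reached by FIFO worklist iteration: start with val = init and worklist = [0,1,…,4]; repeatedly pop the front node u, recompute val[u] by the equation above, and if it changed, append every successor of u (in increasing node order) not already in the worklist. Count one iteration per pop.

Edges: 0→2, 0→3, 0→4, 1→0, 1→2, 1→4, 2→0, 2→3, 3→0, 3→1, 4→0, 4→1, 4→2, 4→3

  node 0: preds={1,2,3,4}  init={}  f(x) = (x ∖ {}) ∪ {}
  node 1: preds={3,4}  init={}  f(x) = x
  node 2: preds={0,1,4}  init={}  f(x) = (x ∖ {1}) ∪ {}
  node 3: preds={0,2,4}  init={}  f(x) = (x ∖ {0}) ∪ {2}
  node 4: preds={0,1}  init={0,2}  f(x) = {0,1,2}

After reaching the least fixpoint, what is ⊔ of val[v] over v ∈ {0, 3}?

{0,1,2}

Iteration log — 12 steps:
  step 1. node 0  ⊔preds={0,2}  new={0,2}  old={}  +wl: 
  step 2. node 1  ⊔preds={0,2}  new={0,2}  old={}  +wl: 0
  step 3. node 2  ⊔preds={0,2}  new={0,2}  old={}  +wl: 
  step 4. node 3  ⊔preds={0,2}  new={2}  old={}  +wl: 1
  step 5. node 4  ⊔preds={0,2}  new={0,1,2}  old={0,2}  +wl: 2,3
  step 6. node 0  ⊔preds={0,1,2}  new={0,1,2}  old={0,2}  +wl: 4
  step 7. node 1  ⊔preds={0,1,2}  new={0,1,2}  old={0,2}  +wl: 0
  step 8. node 2  ⊔preds={0,1,2}  new={0,2}  stable
  step 9. node 3  ⊔preds={0,1,2}  new={1,2}  old={2}  +wl: 1
  step 10. node 4  ⊔preds={0,1,2}  new={0,1,2}  stable
  step 11. node 0  ⊔preds={0,1,2}  new={0,1,2}  stable
  step 12. node 1  ⊔preds={0,1,2}  new={0,1,2}  stable

Least fixpoint reached:
  node 0: {0,1,2}
  node 1: {0,1,2}
  node 2: {0,2}
  node 3: {1,2}
  node 4: {0,1,2}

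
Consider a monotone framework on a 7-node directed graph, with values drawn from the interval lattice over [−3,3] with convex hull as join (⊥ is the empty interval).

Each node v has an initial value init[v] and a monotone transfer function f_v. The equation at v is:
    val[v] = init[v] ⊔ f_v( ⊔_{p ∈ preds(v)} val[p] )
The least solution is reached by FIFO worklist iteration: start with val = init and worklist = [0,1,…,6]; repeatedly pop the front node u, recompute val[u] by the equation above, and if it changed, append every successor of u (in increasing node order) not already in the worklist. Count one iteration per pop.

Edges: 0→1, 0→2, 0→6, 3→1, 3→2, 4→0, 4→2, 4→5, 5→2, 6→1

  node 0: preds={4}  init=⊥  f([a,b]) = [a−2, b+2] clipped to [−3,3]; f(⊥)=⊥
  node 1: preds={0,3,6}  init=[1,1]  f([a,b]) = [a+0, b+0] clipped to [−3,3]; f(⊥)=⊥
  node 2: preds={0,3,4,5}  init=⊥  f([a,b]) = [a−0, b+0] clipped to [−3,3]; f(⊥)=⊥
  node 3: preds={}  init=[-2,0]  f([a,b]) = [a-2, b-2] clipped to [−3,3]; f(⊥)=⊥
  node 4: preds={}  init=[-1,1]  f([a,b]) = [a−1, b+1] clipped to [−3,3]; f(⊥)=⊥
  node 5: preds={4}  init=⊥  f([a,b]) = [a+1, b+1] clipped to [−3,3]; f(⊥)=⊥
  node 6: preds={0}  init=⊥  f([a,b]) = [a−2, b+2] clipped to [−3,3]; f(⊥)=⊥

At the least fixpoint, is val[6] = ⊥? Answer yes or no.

Trace (9 dequeues):
  [1] u=0 | in [-1,1] | out [-3,3] | prev ⊥ | push {}
  [2] u=1 | in [-3,3] | out [-3,3] | prev [1,1] | push {}
  [3] u=2 | in [-3,3] | out [-3,3] | prev ⊥ | push {}
  [4] u=3 | in ⊥ | out [-2,0] | ==
  [5] u=4 | in ⊥ | out [-1,1] | ==
  [6] u=5 | in [-1,1] | out [0,2] | prev ⊥ | push {2}
  [7] u=6 | in [-3,3] | out [-3,3] | prev ⊥ | push {1}
  [8] u=2 | in [-3,3] | out [-3,3] | ==
  [9] u=1 | in [-3,3] | out [-3,3] | ==

Converged values:
  [0] [-3,3]
  [1] [-3,3]
  [2] [-3,3]
  [3] [-2,0]
  [4] [-1,1]
  [5] [0,2]
  [6] [-3,3]

no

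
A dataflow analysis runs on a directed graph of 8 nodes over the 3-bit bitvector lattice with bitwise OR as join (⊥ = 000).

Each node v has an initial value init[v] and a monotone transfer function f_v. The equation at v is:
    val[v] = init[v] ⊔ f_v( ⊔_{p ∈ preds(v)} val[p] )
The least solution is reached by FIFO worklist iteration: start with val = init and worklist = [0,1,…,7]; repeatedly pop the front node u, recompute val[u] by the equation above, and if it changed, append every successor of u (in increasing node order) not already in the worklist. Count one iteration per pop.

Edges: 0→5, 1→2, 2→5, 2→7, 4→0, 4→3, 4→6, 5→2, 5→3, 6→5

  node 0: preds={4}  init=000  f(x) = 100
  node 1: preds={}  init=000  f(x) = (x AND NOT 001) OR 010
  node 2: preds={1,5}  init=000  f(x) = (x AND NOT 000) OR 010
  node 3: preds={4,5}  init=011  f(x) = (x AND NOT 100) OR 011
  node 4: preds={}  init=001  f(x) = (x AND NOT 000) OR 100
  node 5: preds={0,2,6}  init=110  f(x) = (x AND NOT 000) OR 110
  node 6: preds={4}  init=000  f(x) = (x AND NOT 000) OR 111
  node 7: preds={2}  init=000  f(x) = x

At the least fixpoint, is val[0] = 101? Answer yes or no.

no

Trace (15 dequeues):
  [1] u=0 | in 001 | out 100 | prev 000 | push {}
  [2] u=1 | in 000 | out 010 | prev 000 | push {}
  [3] u=2 | in 110 | out 110 | prev 000 | push {}
  [4] u=3 | in 111 | out 011 | ==
  [5] u=4 | in 000 | out 101 | prev 001 | push {0,3}
  [6] u=5 | in 110 | out 110 | ==
  [7] u=6 | in 101 | out 111 | prev 000 | push {5}
  [8] u=7 | in 110 | out 110 | prev 000 | push {}
  [9] u=0 | in 101 | out 100 | ==
  [10] u=3 | in 111 | out 011 | ==
  [11] u=5 | in 111 | out 111 | prev 110 | push {2,3}
  [12] u=2 | in 111 | out 111 | prev 110 | push {5,7}
  [13] u=3 | in 111 | out 011 | ==
  [14] u=5 | in 111 | out 111 | ==
  [15] u=7 | in 111 | out 111 | prev 110 | push {}

Converged values:
  [0] 100
  [1] 010
  [2] 111
  [3] 011
  [4] 101
  [5] 111
  [6] 111
  [7] 111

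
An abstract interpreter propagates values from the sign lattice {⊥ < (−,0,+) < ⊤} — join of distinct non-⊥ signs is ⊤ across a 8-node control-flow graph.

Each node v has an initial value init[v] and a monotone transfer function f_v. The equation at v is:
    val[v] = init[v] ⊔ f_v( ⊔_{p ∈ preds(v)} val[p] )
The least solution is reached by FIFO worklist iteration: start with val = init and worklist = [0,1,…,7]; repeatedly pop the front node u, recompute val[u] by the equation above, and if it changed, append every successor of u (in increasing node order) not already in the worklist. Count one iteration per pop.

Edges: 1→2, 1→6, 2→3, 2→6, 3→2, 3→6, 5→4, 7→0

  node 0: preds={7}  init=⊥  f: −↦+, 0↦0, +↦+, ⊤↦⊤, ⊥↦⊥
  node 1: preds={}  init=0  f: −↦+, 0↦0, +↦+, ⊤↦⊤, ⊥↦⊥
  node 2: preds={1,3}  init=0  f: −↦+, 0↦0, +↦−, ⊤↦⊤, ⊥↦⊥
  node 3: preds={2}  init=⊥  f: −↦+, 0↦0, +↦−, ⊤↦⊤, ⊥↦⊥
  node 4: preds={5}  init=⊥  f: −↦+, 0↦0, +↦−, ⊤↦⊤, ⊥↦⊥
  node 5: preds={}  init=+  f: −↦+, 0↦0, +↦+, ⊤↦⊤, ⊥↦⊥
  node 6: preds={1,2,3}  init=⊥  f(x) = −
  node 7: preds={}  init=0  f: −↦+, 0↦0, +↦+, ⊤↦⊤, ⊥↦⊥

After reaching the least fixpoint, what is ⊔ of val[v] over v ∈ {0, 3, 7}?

Worklist (9 pops):
  #1 pop 0: in=0 → 0 (was ⊥); enqueue []
  #2 pop 1: in=⊥ → 0 (no change)
  #3 pop 2: in=0 → 0 (no change)
  #4 pop 3: in=0 → 0 (was ⊥); enqueue [2]
  #5 pop 4: in=+ → − (was ⊥); enqueue []
  #6 pop 5: in=⊥ → + (no change)
  #7 pop 6: in=0 → − (was ⊥); enqueue []
  #8 pop 7: in=⊥ → 0 (no change)
  #9 pop 2: in=0 → 0 (no change)

Fixpoint:
  val[0] = 0
  val[1] = 0
  val[2] = 0
  val[3] = 0
  val[4] = −
  val[5] = +
  val[6] = −
  val[7] = 0

0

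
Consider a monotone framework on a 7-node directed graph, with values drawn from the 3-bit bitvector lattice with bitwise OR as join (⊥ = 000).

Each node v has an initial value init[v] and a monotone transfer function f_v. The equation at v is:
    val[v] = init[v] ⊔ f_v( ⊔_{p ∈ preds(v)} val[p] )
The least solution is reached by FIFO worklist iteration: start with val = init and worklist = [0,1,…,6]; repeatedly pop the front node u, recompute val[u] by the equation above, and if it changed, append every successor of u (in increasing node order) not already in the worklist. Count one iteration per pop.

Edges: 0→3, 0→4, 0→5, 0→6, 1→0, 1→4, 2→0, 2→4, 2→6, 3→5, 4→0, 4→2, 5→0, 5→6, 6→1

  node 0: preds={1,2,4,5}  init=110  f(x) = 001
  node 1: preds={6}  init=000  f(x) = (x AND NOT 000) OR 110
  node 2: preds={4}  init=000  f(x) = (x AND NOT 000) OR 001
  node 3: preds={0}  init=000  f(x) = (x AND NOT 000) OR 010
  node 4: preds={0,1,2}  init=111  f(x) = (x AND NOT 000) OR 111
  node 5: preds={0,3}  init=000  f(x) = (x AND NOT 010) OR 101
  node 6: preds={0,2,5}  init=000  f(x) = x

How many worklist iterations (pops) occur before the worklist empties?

Iteration log — 11 steps:
  step 1. node 0  ⊔preds=111  new=111  old=110  +wl: 
  step 2. node 1  ⊔preds=000  new=110  old=000  +wl: 0
  step 3. node 2  ⊔preds=111  new=111  old=000  +wl: 
  step 4. node 3  ⊔preds=111  new=111  old=000  +wl: 
  step 5. node 4  ⊔preds=111  new=111  stable
  step 6. node 5  ⊔preds=111  new=101  old=000  +wl: 
  step 7. node 6  ⊔preds=111  new=111  old=000  +wl: 1
  step 8. node 0  ⊔preds=111  new=111  stable
  step 9. node 1  ⊔preds=111  new=111  old=110  +wl: 0,4
  step 10. node 0  ⊔preds=111  new=111  stable
  step 11. node 4  ⊔preds=111  new=111  stable

Least fixpoint reached:
  node 0: 111
  node 1: 111
  node 2: 111
  node 3: 111
  node 4: 111
  node 5: 101
  node 6: 111

11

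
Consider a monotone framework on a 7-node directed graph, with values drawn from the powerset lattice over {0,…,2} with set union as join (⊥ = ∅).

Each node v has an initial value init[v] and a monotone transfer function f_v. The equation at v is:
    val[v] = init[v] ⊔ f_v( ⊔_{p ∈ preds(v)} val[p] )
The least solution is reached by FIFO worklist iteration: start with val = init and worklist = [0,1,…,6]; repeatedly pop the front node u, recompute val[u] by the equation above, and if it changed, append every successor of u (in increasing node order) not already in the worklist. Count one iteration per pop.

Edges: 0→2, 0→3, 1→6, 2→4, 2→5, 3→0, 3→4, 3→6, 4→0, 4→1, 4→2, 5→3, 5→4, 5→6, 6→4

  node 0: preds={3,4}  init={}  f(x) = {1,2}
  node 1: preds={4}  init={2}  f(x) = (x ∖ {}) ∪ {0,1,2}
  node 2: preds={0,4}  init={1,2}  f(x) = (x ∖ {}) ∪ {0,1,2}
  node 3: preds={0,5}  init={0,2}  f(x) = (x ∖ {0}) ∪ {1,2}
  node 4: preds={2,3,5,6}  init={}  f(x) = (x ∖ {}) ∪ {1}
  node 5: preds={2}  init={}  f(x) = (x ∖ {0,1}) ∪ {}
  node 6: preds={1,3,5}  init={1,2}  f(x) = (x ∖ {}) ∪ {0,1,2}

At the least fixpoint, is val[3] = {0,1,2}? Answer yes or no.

Worklist (12 pops):
  #1 pop 0: in={0,2} → {1,2} (was {}); enqueue []
  #2 pop 1: in={} → {0,1,2} (was {2}); enqueue []
  #3 pop 2: in={1,2} → {0,1,2} (was {1,2}); enqueue []
  #4 pop 3: in={1,2} → {0,1,2} (was {0,2}); enqueue [0]
  #5 pop 4: in={0,1,2} → {0,1,2} (was {}); enqueue [1,2]
  #6 pop 5: in={0,1,2} → {2} (was {}); enqueue [3,4]
  #7 pop 6: in={0,1,2} → {0,1,2} (was {1,2}); enqueue []
  #8 pop 0: in={0,1,2} → {1,2} (no change)
  #9 pop 1: in={0,1,2} → {0,1,2} (no change)
  #10 pop 2: in={0,1,2} → {0,1,2} (no change)
  #11 pop 3: in={1,2} → {0,1,2} (no change)
  #12 pop 4: in={0,1,2} → {0,1,2} (no change)

Fixpoint:
  val[0] = {1,2}
  val[1] = {0,1,2}
  val[2] = {0,1,2}
  val[3] = {0,1,2}
  val[4] = {0,1,2}
  val[5] = {2}
  val[6] = {0,1,2}

yes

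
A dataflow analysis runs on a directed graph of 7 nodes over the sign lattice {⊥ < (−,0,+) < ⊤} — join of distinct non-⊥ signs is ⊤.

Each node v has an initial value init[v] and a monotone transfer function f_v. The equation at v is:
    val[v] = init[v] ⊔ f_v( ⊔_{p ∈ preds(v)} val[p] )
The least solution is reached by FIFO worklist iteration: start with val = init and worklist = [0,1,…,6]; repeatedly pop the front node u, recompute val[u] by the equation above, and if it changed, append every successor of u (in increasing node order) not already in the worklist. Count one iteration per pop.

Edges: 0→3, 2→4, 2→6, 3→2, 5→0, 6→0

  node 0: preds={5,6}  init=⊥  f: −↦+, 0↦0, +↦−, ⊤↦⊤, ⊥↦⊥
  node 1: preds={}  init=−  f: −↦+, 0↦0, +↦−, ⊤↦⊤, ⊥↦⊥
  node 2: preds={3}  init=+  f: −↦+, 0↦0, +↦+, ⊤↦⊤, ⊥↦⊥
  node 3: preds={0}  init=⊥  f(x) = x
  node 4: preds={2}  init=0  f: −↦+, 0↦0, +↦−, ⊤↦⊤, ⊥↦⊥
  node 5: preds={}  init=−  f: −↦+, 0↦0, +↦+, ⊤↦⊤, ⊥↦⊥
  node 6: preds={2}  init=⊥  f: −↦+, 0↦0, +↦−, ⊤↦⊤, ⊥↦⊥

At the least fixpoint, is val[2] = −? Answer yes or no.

Trace (9 dequeues):
  [1] u=0 | in − | out + | prev ⊥ | push {}
  [2] u=1 | in ⊥ | out − | ==
  [3] u=2 | in ⊥ | out + | ==
  [4] u=3 | in + | out + | prev ⊥ | push {2}
  [5] u=4 | in + | out ⊤ | prev 0 | push {}
  [6] u=5 | in ⊥ | out − | ==
  [7] u=6 | in + | out − | prev ⊥ | push {0}
  [8] u=2 | in + | out + | ==
  [9] u=0 | in − | out + | ==

Converged values:
  [0] +
  [1] −
  [2] +
  [3] +
  [4] ⊤
  [5] −
  [6] −

no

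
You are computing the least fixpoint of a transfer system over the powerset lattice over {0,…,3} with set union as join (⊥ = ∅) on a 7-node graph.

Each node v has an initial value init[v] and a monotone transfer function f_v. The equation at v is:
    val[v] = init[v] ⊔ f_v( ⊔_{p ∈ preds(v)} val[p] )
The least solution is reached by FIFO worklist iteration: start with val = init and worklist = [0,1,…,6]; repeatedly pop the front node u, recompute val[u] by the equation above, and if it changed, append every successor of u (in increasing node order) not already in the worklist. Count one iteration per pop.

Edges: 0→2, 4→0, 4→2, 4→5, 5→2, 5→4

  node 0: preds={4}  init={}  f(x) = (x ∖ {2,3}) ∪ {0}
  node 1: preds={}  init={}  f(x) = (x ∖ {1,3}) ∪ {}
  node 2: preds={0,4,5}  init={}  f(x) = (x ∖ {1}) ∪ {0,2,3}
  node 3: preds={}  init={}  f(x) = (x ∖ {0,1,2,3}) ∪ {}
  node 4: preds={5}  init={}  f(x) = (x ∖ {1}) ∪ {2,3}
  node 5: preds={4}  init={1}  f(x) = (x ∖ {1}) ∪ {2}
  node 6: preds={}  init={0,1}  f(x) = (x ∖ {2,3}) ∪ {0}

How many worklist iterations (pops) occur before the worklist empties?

10

Trace (10 dequeues):
  [1] u=0 | in {} | out {0} | prev {} | push {}
  [2] u=1 | in {} | out {} | ==
  [3] u=2 | in {0,1} | out {0,2,3} | prev {} | push {}
  [4] u=3 | in {} | out {} | ==
  [5] u=4 | in {1} | out {2,3} | prev {} | push {0,2}
  [6] u=5 | in {2,3} | out {1,2,3} | prev {1} | push {4}
  [7] u=6 | in {} | out {0,1} | ==
  [8] u=0 | in {2,3} | out {0} | ==
  [9] u=2 | in {0,1,2,3} | out {0,2,3} | ==
  [10] u=4 | in {1,2,3} | out {2,3} | ==

Converged values:
  [0] {0}
  [1] {}
  [2] {0,2,3}
  [3] {}
  [4] {2,3}
  [5] {1,2,3}
  [6] {0,1}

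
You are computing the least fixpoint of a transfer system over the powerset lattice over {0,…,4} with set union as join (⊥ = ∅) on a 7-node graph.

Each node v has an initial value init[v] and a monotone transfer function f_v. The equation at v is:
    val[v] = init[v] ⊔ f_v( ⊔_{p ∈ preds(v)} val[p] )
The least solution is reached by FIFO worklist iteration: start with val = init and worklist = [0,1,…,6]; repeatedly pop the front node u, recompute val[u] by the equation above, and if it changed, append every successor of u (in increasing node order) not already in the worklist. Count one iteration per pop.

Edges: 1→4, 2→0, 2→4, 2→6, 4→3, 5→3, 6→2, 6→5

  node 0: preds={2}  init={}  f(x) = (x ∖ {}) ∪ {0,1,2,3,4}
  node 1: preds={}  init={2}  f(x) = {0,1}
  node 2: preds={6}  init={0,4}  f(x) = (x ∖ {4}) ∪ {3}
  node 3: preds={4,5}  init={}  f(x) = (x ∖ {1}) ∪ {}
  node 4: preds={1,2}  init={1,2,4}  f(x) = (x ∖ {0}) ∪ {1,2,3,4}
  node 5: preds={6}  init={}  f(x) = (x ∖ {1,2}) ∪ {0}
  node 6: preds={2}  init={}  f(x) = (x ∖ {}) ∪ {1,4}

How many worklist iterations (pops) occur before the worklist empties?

Worklist (15 pops):
  #1 pop 0: in={0,4} → {0,1,2,3,4} (was {}); enqueue []
  #2 pop 1: in={} → {0,1,2} (was {2}); enqueue []
  #3 pop 2: in={} → {0,3,4} (was {0,4}); enqueue [0]
  #4 pop 3: in={1,2,4} → {2,4} (was {}); enqueue []
  #5 pop 4: in={0,1,2,3,4} → {1,2,3,4} (was {1,2,4}); enqueue [3]
  #6 pop 5: in={} → {0} (was {}); enqueue []
  #7 pop 6: in={0,3,4} → {0,1,3,4} (was {}); enqueue [2,5]
  #8 pop 0: in={0,3,4} → {0,1,2,3,4} (no change)
  #9 pop 3: in={0,1,2,3,4} → {0,2,3,4} (was {2,4}); enqueue []
  #10 pop 2: in={0,1,3,4} → {0,1,3,4} (was {0,3,4}); enqueue [0,4,6]
  #11 pop 5: in={0,1,3,4} → {0,3,4} (was {0}); enqueue [3]
  #12 pop 0: in={0,1,3,4} → {0,1,2,3,4} (no change)
  #13 pop 4: in={0,1,2,3,4} → {1,2,3,4} (no change)
  #14 pop 6: in={0,1,3,4} → {0,1,3,4} (no change)
  #15 pop 3: in={0,1,2,3,4} → {0,2,3,4} (no change)

Fixpoint:
  val[0] = {0,1,2,3,4}
  val[1] = {0,1,2}
  val[2] = {0,1,3,4}
  val[3] = {0,2,3,4}
  val[4] = {1,2,3,4}
  val[5] = {0,3,4}
  val[6] = {0,1,3,4}

15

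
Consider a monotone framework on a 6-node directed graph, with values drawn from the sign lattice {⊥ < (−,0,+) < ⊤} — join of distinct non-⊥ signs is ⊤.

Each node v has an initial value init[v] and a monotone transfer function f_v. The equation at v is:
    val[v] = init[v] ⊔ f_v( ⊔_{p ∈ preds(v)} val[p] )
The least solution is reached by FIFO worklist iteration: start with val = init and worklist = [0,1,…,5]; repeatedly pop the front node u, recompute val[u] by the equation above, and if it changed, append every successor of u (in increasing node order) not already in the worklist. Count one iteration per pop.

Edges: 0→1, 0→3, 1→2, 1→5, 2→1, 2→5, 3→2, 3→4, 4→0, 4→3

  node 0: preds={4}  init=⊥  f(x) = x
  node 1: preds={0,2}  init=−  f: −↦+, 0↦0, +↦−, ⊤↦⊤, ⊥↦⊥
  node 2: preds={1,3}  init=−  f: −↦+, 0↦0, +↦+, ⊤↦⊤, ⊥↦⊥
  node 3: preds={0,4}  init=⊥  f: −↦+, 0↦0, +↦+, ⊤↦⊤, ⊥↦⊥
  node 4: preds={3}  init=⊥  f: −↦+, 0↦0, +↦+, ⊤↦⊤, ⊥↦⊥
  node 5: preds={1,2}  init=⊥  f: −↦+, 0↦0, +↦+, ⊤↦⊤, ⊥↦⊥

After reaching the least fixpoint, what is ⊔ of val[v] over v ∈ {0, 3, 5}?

Iteration log — 7 steps:
  step 1. node 0  ⊔preds=⊥  new=⊥  stable
  step 2. node 1  ⊔preds=−  new=⊤  old=−  +wl: 
  step 3. node 2  ⊔preds=⊤  new=⊤  old=−  +wl: 1
  step 4. node 3  ⊔preds=⊥  new=⊥  stable
  step 5. node 4  ⊔preds=⊥  new=⊥  stable
  step 6. node 5  ⊔preds=⊤  new=⊤  old=⊥  +wl: 
  step 7. node 1  ⊔preds=⊤  new=⊤  stable

Least fixpoint reached:
  node 0: ⊥
  node 1: ⊤
  node 2: ⊤
  node 3: ⊥
  node 4: ⊥
  node 5: ⊤

⊤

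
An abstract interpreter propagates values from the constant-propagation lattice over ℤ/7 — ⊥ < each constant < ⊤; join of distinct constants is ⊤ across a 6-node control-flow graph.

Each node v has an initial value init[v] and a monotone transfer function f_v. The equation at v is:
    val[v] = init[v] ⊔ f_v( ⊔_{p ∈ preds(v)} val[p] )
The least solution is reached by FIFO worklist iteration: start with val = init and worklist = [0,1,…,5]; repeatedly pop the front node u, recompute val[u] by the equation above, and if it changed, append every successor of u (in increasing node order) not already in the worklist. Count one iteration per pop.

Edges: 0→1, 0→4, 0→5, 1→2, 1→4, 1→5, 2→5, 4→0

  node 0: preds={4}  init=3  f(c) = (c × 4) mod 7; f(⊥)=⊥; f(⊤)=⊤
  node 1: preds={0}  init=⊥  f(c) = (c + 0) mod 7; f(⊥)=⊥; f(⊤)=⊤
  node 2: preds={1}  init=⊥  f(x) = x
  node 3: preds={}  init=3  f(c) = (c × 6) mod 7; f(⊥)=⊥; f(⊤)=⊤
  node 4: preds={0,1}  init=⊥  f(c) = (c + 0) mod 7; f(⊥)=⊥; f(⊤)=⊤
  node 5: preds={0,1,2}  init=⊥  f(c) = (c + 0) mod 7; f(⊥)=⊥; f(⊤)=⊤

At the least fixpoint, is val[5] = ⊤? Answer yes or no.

yes

Trace (13 dequeues):
  [1] u=0 | in ⊥ | out 3 | ==
  [2] u=1 | in 3 | out 3 | prev ⊥ | push {}
  [3] u=2 | in 3 | out 3 | prev ⊥ | push {}
  [4] u=3 | in ⊥ | out 3 | ==
  [5] u=4 | in 3 | out 3 | prev ⊥ | push {0}
  [6] u=5 | in 3 | out 3 | prev ⊥ | push {}
  [7] u=0 | in 3 | out ⊤ | prev 3 | push {1,4,5}
  [8] u=1 | in ⊤ | out ⊤ | prev 3 | push {2}
  [9] u=4 | in ⊤ | out ⊤ | prev 3 | push {0}
  [10] u=5 | in ⊤ | out ⊤ | prev 3 | push {}
  [11] u=2 | in ⊤ | out ⊤ | prev 3 | push {5}
  [12] u=0 | in ⊤ | out ⊤ | ==
  [13] u=5 | in ⊤ | out ⊤ | ==

Converged values:
  [0] ⊤
  [1] ⊤
  [2] ⊤
  [3] 3
  [4] ⊤
  [5] ⊤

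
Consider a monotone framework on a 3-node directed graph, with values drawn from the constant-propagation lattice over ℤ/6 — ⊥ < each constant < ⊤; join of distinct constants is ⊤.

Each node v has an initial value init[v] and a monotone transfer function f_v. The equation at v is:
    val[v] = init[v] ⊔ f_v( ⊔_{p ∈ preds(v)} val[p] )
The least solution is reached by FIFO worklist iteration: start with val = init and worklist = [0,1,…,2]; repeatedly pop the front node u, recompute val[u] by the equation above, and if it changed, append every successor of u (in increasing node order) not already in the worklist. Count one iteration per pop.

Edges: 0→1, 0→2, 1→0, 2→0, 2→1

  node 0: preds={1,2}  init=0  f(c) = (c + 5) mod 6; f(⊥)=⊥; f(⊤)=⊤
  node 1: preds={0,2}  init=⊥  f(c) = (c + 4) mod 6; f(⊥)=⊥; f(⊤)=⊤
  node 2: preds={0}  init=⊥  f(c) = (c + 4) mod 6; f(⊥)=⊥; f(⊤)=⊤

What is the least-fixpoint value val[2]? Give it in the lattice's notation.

Trace (8 dequeues):
  [1] u=0 | in ⊥ | out 0 | ==
  [2] u=1 | in 0 | out 4 | prev ⊥ | push {0}
  [3] u=2 | in 0 | out 4 | prev ⊥ | push {1}
  [4] u=0 | in 4 | out ⊤ | prev 0 | push {2}
  [5] u=1 | in ⊤ | out ⊤ | prev 4 | push {0}
  [6] u=2 | in ⊤ | out ⊤ | prev 4 | push {1}
  [7] u=0 | in ⊤ | out ⊤ | ==
  [8] u=1 | in ⊤ | out ⊤ | ==

Converged values:
  [0] ⊤
  [1] ⊤
  [2] ⊤

⊤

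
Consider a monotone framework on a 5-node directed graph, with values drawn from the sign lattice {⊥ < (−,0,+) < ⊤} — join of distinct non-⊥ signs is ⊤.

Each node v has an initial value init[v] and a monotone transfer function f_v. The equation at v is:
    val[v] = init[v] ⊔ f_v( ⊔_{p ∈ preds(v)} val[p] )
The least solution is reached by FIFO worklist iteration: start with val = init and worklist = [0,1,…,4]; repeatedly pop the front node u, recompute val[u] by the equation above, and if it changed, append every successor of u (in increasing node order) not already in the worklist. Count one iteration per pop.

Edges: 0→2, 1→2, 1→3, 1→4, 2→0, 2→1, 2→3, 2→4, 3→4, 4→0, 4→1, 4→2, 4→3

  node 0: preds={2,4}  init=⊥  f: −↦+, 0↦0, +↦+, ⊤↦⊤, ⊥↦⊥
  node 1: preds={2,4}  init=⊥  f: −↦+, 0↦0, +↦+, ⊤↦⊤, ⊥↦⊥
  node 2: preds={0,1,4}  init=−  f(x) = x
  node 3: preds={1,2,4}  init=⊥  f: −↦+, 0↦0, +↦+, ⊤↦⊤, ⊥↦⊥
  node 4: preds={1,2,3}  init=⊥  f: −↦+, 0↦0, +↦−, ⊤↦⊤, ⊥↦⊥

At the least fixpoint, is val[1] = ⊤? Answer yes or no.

Trace (10 dequeues):
  [1] u=0 | in − | out + | prev ⊥ | push {}
  [2] u=1 | in − | out + | prev ⊥ | push {}
  [3] u=2 | in + | out ⊤ | prev − | push {0,1}
  [4] u=3 | in ⊤ | out ⊤ | prev ⊥ | push {}
  [5] u=4 | in ⊤ | out ⊤ | prev ⊥ | push {2,3}
  [6] u=0 | in ⊤ | out ⊤ | prev + | push {}
  [7] u=1 | in ⊤ | out ⊤ | prev + | push {4}
  [8] u=2 | in ⊤ | out ⊤ | ==
  [9] u=3 | in ⊤ | out ⊤ | ==
  [10] u=4 | in ⊤ | out ⊤ | ==

Converged values:
  [0] ⊤
  [1] ⊤
  [2] ⊤
  [3] ⊤
  [4] ⊤

yes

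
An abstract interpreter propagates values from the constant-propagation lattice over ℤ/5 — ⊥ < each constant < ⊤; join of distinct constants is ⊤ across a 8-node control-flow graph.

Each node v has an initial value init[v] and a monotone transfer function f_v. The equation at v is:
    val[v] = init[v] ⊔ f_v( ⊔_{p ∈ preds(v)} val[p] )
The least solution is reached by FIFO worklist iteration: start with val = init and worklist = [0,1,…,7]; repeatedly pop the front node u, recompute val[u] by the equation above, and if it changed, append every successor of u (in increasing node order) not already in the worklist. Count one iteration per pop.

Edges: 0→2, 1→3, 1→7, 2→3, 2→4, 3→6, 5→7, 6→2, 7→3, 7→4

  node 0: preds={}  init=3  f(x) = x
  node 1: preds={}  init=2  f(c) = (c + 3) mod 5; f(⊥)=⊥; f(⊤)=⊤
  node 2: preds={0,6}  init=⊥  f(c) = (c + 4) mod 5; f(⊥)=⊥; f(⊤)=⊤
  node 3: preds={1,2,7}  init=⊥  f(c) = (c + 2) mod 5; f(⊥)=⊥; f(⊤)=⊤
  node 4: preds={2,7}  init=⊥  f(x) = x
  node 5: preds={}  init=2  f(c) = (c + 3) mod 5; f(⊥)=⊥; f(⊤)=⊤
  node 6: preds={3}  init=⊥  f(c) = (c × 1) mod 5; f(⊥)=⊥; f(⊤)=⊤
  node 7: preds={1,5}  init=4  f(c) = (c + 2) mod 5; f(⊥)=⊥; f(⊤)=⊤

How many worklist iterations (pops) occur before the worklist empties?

11

Iteration log — 11 steps:
  step 1. node 0  ⊔preds=⊥  new=3  stable
  step 2. node 1  ⊔preds=⊥  new=2  stable
  step 3. node 2  ⊔preds=3  new=2  old=⊥  +wl: 
  step 4. node 3  ⊔preds=⊤  new=⊤  old=⊥  +wl: 
  step 5. node 4  ⊔preds=⊤  new=⊤  old=⊥  +wl: 
  step 6. node 5  ⊔preds=⊥  new=2  stable
  step 7. node 6  ⊔preds=⊤  new=⊤  old=⊥  +wl: 2
  step 8. node 7  ⊔preds=2  new=4  stable
  step 9. node 2  ⊔preds=⊤  new=⊤  old=2  +wl: 3,4
  step 10. node 3  ⊔preds=⊤  new=⊤  stable
  step 11. node 4  ⊔preds=⊤  new=⊤  stable

Least fixpoint reached:
  node 0: 3
  node 1: 2
  node 2: ⊤
  node 3: ⊤
  node 4: ⊤
  node 5: 2
  node 6: ⊤
  node 7: 4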